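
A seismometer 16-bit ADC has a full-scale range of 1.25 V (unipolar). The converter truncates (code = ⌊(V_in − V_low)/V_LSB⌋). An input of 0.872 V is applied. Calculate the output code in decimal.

LSB = 1.25 V / 65536 = 19.07 µV.
(V_in − V_low)/LSB = (0.872 − 0) / 1.90735e-05 = 45717.914.
So the output code is 45717.

code 45717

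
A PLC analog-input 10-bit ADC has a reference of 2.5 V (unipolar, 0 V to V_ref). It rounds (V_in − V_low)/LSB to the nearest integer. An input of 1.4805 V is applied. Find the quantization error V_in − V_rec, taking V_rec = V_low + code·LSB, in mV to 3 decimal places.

LSB = 2.5/2^10 = 2.441 mV.
(V_in − V_low)/LSB = (1.4805 − 0)/0.00244141 = 606.4128 → code 606 (round).
Reconstructed: 1.4794922 V.
V_in − V_rec = 0.00100781 V = 1.008 mV.

1.008 mV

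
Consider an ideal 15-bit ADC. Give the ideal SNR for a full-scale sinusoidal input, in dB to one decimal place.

SNR ≈ 6.02·N + 1.76 dB = 6.02·15 + 1.76 = 92.06 dB.

92.1 dB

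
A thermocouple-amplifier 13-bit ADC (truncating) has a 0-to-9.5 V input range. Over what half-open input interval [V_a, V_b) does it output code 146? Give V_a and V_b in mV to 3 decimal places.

[169.312 mV, 170.471 mV)

LSB = 9.5/2^13 = 1.160 mV.
V_a = V_low + 146·LSB = 0.169312 V; V_b = V_low + 147·LSB = 0.170471 V.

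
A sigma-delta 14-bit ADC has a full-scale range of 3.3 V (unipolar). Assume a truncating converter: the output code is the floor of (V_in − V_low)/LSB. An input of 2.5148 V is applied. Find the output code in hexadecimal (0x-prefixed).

code 0x30C5 (decimal 12485)

LSB = 3.3 V / 16384 = 201.42 µV.
Input sits at 12485.601 steps above V_low.
So the output code is 12485.
In hexadecimal (0x-prefixed): 0x30C5.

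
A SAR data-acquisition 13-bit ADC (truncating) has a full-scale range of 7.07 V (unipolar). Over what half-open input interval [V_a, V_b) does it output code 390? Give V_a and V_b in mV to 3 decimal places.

[336.584 mV, 337.448 mV)

LSB = 7.07/2^13 = 0.863 mV.
V_a = V_low + 390·LSB = 0.336584 V; V_b = V_low + 391·LSB = 0.337448 V.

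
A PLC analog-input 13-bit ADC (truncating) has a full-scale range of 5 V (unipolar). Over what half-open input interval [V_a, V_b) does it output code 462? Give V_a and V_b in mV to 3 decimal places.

[281.982 mV, 282.593 mV)

LSB = 5/2^13 = 0.610 mV.
V_a = V_low + 462·LSB = 0.281982 V; V_b = V_low + 463·LSB = 0.282593 V.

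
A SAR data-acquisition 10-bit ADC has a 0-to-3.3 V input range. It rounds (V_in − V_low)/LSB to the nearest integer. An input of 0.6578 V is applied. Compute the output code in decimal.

code 204

Full-scale span = 3.3 V; LSB = 3.3/2^10 = 3.223 mV.
Input sits at 204.117 steps above V_low.
So the output code is 204.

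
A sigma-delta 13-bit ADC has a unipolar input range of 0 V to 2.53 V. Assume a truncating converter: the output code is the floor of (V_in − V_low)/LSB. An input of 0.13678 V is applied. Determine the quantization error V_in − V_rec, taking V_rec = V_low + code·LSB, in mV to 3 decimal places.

0.274 mV

Step size: 2.53 V ÷ 2^13 = 308.84 µV.
(0.13678 − 0)/0.000308838 = 442.8861; ⌊·⌋ gives code 442.
Code 442 maps back to 0 + 442×0.000308838 V = 0.13650635 V.
Error = 0.13678 − 0.13650635 = 0.000273652 V = 0.274 mV.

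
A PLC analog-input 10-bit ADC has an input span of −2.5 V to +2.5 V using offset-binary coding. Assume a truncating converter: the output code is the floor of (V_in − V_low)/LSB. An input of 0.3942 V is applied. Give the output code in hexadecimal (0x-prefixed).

code 0x250 (decimal 592)

With 1024 levels over 5 V, one step is 4.883 mV.
(V_in − V_low)/LSB = (0.3942 − (−2.5)) / 0.00488281 = 592.732.
⌊·⌋(592.732) = 592.
In hexadecimal (0x-prefixed): 0x250.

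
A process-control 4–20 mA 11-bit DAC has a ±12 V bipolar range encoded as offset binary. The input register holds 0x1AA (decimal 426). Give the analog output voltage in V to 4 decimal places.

-7.0078 V

LSB = 24 V / 2^11 = 11.719 mV.
Code 0x1AA = 426 decimal.
V_out = (−12) + 426 × 0.0117188 V = -7.00781 V.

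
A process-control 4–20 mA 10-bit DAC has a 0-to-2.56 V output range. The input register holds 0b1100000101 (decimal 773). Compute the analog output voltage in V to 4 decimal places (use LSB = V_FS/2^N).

LSB = 2.56 V / 2^10 = 2.500 mV.
Code 0b1100000101 = 773 decimal.
V_out = 0 + 773 × 0.0025 V = 1.9325 V.

1.9325 V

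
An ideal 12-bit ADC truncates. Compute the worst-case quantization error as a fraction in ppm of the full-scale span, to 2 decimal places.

Truncating → worst-case error = 1 LSB = V_FS/2^12, so 1e+06/4096 = 244.141 ppm of full scale.

244.14 ppm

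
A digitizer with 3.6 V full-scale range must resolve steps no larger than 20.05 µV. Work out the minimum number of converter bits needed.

Number of steps required ≥ 3.6 V / 20.05 µV = 179551.12.
Need 2^N ≥ 179551.12; 2^17 = 131072, 2^18 = 262144.
Minimum N = 18.

18 bits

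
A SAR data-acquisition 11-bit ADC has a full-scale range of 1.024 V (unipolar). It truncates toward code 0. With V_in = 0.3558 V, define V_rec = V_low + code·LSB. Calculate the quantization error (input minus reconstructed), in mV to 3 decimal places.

0.300 mV

One LSB is 1.024 V / 2048 = 0.500 mV.
(V_in − V_low)/LSB = (0.3558 − 0)/0.0005 = 711.6000 → code 711 (floor).
Reconstructed: 0.3555 V.
V_in − V_rec = 0.0003 V = 0.300 mV.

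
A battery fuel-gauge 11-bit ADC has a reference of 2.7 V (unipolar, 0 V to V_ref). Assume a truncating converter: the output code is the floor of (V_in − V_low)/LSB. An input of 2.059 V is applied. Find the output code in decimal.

code 1561

LSB = 2.7 V / 2048 = 1.318 mV.
(V_in − V_low)/LSB = (2.059 − 0) / 0.00131836 = 1561.790.
Floor → code 1561.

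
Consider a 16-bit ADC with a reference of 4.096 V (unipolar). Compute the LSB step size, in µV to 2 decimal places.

62.50 µV

Full-scale span = 4.096 V.
LSB = 4.096 / 2^16 = 4.096 / 65536 = 6.25e-05 V = 62.50 µV.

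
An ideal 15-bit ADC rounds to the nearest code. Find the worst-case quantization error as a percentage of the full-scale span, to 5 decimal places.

Rounding → worst-case error = ½ LSB = V_FS/2^16, so 100/65536 = 0.00152588 % of full scale.

0.00153 %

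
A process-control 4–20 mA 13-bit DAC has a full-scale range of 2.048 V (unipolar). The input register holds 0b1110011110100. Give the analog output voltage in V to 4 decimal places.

1.8530 V

LSB = 2.048 V / 2^13 = 250.00 µV.
Code 0b1110011110100 = 7412 decimal.
V_out = 0 + 7412 × 0.00025 V = 1.853 V.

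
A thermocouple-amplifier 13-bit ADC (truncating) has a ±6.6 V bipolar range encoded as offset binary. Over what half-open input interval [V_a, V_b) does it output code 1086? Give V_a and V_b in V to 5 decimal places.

LSB = 13.2/2^13 = 1.611 mV.
V_a = V_low + 1086·LSB = -4.8501 V; V_b = V_low + 1087·LSB = -4.84849 V.

[-4.85010 V, -4.84849 V)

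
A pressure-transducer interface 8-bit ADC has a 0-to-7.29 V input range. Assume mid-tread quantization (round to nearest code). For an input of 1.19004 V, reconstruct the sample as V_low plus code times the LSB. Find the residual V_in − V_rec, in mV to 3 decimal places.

-5.976 mV

LSB = 7.29/2^8 = 28.477 mV.
Scaled input = 41.7902 LSBs, so code = 42.
Code 42 maps back to 0 + 42×0.0284766 V = 1.1960156 V.
V_in − V_rec = -0.00597563 V = -5.976 mV.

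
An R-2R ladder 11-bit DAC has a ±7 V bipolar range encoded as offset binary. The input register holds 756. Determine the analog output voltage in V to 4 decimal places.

LSB = 14 V / 2^11 = 6.836 mV.
V_out = (−7) + 756 × 0.00683594 V = -1.83203 V.

-1.8320 V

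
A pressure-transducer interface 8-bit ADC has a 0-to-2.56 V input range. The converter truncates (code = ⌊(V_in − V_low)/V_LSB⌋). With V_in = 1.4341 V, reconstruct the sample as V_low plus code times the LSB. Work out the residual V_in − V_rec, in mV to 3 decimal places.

4.100 mV

LSB = 2.56/2^8 = 10.000 mV.
Scaled input = 143.4100 LSBs, so code = 143.
Reconstructed: 1.43 V.
Difference: 0.0041 V → 4.100 mV.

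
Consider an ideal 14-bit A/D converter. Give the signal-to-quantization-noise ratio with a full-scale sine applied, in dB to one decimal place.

SNR ≈ 6.02·N + 1.76 dB = 6.02·14 + 1.76 = 86.04 dB.

86.0 dB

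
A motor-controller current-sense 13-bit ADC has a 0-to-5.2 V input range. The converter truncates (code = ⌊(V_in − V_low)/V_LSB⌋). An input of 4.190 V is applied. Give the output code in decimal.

Full-scale span = 5.2 V; LSB = 5.2/2^13 = 0.635 mV.
(4.190 − 0) / 0.000634766 = 6600.862 LSBs.
Floor → code 6600.

code 6600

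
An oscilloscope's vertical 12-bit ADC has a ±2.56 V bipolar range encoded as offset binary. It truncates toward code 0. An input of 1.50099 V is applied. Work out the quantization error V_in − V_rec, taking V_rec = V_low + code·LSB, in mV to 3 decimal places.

0.990 mV

LSB = 5.12/2^12 = 1.250 mV.
Scaled input = 3248.7920 LSBs, so code = 3248.
Code 3248 maps back to (−2.56) + 3248×0.00125 V = 1.5 V.
V_in − V_rec = 0.00099 V = 0.990 mV.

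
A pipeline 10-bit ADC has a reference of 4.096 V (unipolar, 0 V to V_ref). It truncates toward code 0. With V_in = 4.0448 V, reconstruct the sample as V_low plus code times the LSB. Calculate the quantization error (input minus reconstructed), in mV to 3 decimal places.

One LSB is 4.096 V / 1024 = 4.000 mV.
(4.0448 − 0)/0.004 = 1011.2000; ⌊·⌋ gives code 1011.
Code 1011 maps back to 0 + 1011×0.004 V = 4.044 V.
V_in − V_rec = 0.0008 V = 0.800 mV.

0.800 mV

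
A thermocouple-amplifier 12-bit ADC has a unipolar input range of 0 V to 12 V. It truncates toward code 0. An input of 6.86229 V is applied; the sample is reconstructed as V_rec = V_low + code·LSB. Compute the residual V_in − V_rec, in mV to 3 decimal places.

0.962 mV

LSB = 12/2^12 = 2.930 mV.
(6.86229 − 0)/0.00292969 = 2342.3283; ⌊·⌋ gives code 2342.
V_rec = 0 + 2342·0.00292969 = 6.8613281 V.
V_in − V_rec = 0.000961875 V = 0.962 mV.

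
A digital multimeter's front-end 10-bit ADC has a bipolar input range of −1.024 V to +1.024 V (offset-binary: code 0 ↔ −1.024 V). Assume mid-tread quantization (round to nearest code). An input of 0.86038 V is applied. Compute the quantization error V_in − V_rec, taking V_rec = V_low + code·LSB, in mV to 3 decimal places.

Step size: 2.048 V ÷ 2^10 = 2.000 mV.
Scaled input = 942.1900 LSBs, so code = 942.
Code 942 maps back to (−1.024) + 942×0.002 V = 0.86 V.
Error = 0.86038 − 0.86 = 0.00038 V = 0.380 mV.

0.380 mV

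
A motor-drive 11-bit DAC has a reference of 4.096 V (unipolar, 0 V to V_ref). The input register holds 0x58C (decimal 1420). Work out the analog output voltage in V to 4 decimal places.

LSB = 4.096 V / 2^11 = 2.000 mV.
Code 0x58C = 1420 decimal.
V_out = 0 + 1420 × 0.002 V = 2.84 V.

2.8400 V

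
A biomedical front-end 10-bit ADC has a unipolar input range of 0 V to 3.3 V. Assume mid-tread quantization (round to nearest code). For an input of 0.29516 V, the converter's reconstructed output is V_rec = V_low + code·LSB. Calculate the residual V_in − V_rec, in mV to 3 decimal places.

LSB = 3.3/2^10 = 3.223 mV.
(V_in − V_low)/LSB = (0.29516 − 0)/0.00322266 = 91.5890 → code 92 (round).
Code 92 maps back to 0 + 92×0.00322266 V = 0.29648438 V.
Error = 0.29516 − 0.29648438 = -0.00132438 V = -1.324 mV.

-1.324 mV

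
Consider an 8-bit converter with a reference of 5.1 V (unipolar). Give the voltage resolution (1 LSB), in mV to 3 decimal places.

Full-scale span = 5.1 V.
LSB = 5.1 / 2^8 = 5.1 / 256 = 0.0199219 V = 19.922 mV.

19.922 mV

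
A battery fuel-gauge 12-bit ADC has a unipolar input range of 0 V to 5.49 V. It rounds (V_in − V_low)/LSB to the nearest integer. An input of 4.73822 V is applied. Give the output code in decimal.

code 3535

LSB = 5.49 V / 4096 = 1.340 mV.
Input sits at 3535.109 steps above V_low.
Round → code 3535.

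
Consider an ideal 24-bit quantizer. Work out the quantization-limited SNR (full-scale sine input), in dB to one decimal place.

146.2 dB

SNR ≈ 6.02·N + 1.76 dB = 6.02·24 + 1.76 = 146.24 dB.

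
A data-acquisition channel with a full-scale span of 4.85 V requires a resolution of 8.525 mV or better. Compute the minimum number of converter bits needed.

10 bits

Number of steps required ≥ 4.85 V / 8.525 mV = 568.91.
Need 2^N ≥ 568.91; 2^9 = 512, 2^10 = 1024.
Minimum N = 10.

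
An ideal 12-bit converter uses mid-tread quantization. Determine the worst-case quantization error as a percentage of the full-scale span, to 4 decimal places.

Rounding → worst-case error = ½ LSB = V_FS/2^13, so 100/8192 = 0.012207 % of full scale.

0.0122 %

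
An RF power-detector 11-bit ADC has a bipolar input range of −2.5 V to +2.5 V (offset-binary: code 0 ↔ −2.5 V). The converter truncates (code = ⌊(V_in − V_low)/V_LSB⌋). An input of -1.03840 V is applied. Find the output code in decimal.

code 598

LSB = 5 V / 2048 = 2.441 mV.
Input sits at 598.671 steps above V_low.
So the output code is 598.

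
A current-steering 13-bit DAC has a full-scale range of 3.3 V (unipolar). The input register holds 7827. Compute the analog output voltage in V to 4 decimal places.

LSB = 3.3 V / 2^13 = 402.83 µV.
V_out = 0 + 7827 × 0.000402832 V = 3.15297 V.

3.1530 V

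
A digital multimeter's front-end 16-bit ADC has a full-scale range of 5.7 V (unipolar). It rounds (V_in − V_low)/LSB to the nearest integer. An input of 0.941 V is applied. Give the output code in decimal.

code 10819

With 65536 levels over 5.7 V, one step is 86.98 µV.
(0.941 − 0) / 8.69751e-05 = 10819.189 LSBs.
round(10819.189) = 10819.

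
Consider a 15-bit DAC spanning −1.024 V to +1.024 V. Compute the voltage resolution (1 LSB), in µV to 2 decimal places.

Full-scale span = 2.048 V.
LSB = 2.048 / 2^15 = 2.048 / 32768 = 6.25e-05 V = 62.50 µV.

62.50 µV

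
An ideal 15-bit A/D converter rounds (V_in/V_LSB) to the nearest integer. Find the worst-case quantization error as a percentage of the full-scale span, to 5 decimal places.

Rounding → worst-case error = ½ LSB = V_FS/2^16, so 100/65536 = 0.00152588 % of full scale.

0.00153 %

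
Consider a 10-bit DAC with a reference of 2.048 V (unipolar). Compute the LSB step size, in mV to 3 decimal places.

2.000 mV

Full-scale span = 2.048 V.
LSB = 2.048 / 2^10 = 2.048 / 1024 = 0.002 V = 2.000 mV.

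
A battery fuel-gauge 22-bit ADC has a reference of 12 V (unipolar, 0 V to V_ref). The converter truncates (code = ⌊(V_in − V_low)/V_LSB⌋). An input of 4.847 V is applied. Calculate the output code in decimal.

code 1694149

Full-scale span = 12 V; LSB = 12/2^22 = 2.86 µV.
(V_in − V_low)/LSB = (4.847 − 0) / 2.86102e-06 = 1694149.291.
Floor → code 1694149.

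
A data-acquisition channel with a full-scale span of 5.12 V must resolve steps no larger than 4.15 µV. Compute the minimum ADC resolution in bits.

21 bits

Number of steps required ≥ 5.12 V / 4.15 µV = 1233734.94.
Need 2^N ≥ 1233734.94; 2^20 = 1048576, 2^21 = 2097152.
Minimum N = 21.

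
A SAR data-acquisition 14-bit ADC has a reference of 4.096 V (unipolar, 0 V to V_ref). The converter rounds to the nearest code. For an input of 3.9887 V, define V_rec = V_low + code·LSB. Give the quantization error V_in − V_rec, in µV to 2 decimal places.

Step size: 4.096 V ÷ 2^14 = 250.00 µV.
(V_in − V_low)/LSB = (3.9887 − 0)/0.00025 = 15954.8000 → code 15955 (round).
Reconstructed: 3.98875 V.
Difference: -5e-05 V → -50.00 µV.

-50.00 µV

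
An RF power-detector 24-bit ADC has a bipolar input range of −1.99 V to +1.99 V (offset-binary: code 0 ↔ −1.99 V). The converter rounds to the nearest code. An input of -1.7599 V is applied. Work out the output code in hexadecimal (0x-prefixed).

code 0xECCE7 (decimal 969959)

LSB = 3.98 V / 16777216 = 0.24 µV.
Input sits at 969959.146 steps above V_low.
So the output code is 969959.
In hexadecimal (0x-prefixed): 0xECCE7.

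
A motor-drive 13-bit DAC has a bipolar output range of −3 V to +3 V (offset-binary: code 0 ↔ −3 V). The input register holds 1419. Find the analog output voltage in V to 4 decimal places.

LSB = 6 V / 2^13 = 0.732 mV.
V_out = (−3) + 1419 × 0.000732422 V = -1.96069 V.

-1.9607 V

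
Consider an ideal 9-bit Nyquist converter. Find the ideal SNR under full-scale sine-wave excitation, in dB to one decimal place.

55.9 dB

SNR ≈ 6.02·N + 1.76 dB = 6.02·9 + 1.76 = 55.94 dB.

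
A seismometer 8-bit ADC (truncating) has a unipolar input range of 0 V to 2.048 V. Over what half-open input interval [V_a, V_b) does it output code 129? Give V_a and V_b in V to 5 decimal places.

LSB = 2.048/2^8 = 8.000 mV.
V_a = V_low + 129·LSB = 1.032 V; V_b = V_low + 130·LSB = 1.04 V.

[1.03200 V, 1.04000 V)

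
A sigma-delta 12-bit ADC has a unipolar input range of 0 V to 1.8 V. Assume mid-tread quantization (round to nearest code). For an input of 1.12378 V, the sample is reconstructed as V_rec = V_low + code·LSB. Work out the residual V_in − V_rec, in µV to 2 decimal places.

98.36 µV

One LSB is 1.8 V / 4096 = 439.45 µV.
Scaled input = 2557.2238 LSBs, so code = 2557.
Code 2557 maps back to 0 + 2557×0.000439453 V = 1.1236816 V.
Error = 1.12378 − 1.1236816 = 9.83594e-05 V = 98.36 µV.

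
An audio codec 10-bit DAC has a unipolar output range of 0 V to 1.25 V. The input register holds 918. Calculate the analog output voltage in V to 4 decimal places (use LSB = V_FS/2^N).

1.1206 V

LSB = 1.25 V / 2^10 = 1.221 mV.
V_out = 0 + 918 × 0.0012207 V = 1.12061 V.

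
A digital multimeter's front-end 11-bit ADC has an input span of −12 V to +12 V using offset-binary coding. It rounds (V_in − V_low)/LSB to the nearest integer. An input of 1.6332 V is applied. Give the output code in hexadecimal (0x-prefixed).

code 0x48B (decimal 1163)

With 2048 levels over 24 V, one step is 11.719 mV.
(1.6332 − (−12)) / 0.0117188 = 1163.366 LSBs.
Round → code 1163.
In hexadecimal (0x-prefixed): 0x48B.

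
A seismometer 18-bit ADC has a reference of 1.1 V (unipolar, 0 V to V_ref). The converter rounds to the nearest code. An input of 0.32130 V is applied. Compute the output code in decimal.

With 262144 levels over 1.1 V, one step is 4.20 µV.
(V_in − V_low)/LSB = (0.32130 − 0) / 4.19617e-06 = 76569.879.
Round → code 76570.

code 76570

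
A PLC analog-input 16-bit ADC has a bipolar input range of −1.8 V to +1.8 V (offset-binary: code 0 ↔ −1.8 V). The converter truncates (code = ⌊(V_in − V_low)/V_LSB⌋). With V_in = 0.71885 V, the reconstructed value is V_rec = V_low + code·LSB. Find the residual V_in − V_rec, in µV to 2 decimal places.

14.55 µV

One LSB is 3.6 V / 65536 = 54.93 µV.
Scaled input = 45854.2649 LSBs, so code = 45854.
V_rec = (−1.8) + 45854·5.49316e-05 = 0.71883545 V.
Difference: 1.45508e-05 V → 14.55 µV.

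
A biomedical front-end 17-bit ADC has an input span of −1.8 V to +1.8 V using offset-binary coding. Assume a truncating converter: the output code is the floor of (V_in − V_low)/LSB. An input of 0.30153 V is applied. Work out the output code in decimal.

Full-scale span = 3.6 V; LSB = 3.6/2^17 = 27.47 µV.
(V_in − V_low)/LSB = (0.30153 − (−1.8)) / 2.74658e-05 = 76514.372.
So the output code is 76514.

code 76514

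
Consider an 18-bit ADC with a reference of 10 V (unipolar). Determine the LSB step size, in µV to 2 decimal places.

38.15 µV

Full-scale span = 10 V.
LSB = 10 / 2^18 = 10 / 262144 = 3.8147e-05 V = 38.15 µV.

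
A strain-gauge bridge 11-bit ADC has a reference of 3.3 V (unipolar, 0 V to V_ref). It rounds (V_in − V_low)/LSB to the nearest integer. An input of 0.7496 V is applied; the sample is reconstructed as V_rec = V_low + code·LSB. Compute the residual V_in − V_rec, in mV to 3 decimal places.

0.332 mV

Step size: 3.3 V ÷ 2^11 = 1.611 mV.
(0.7496 − 0)/0.00161133 = 465.2063; round gives code 465.
Reconstructed: 0.74926758 V.
Error = 0.7496 − 0.74926758 = 0.000332422 V = 0.332 mV.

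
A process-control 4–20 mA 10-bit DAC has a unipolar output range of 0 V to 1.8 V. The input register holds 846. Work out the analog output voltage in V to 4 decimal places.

LSB = 1.8 V / 2^10 = 1.758 mV.
V_out = 0 + 846 × 0.00175781 V = 1.48711 V.

1.4871 V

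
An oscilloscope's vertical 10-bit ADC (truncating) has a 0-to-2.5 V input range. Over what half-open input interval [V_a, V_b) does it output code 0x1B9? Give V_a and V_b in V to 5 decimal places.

[1.07666 V, 1.07910 V)

LSB = 2.5/2^10 = 2.441 mV.
Code 0x1B9 = 441 decimal.
V_a = V_low + 441·LSB = 1.07666 V; V_b = V_low + 442·LSB = 1.0791 V.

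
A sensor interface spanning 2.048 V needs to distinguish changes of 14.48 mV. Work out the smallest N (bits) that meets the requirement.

8 bits

Number of steps required ≥ 2.048 V / 14.48 mV = 141.44.
Need 2^N ≥ 141.44; 2^7 = 128, 2^8 = 256.
Minimum N = 8.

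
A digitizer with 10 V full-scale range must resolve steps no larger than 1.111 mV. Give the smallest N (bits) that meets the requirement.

Number of steps required ≥ 10 V / 1.111 mV = 9000.90.
Need 2^N ≥ 9000.90; 2^13 = 8192, 2^14 = 16384.
Minimum N = 14.

14 bits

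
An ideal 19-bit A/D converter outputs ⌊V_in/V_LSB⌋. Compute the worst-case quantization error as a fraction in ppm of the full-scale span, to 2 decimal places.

Truncating → worst-case error = 1 LSB = V_FS/2^19, so 1e+06/524288 = 1.90735 ppm of full scale.

1.91 ppm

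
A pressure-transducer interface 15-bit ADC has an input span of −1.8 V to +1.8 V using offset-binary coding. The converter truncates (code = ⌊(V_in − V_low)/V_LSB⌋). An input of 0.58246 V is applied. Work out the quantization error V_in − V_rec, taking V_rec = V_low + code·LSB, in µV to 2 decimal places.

74.75 µV

Step size: 3.6 V ÷ 2^15 = 109.86 µV.
(V_in − V_low)/LSB = (0.58246 − (−1.8))/0.000109863 = 21685.6804 → code 21685 (floor).
Reconstructed: 0.58238525 V.
Difference: 7.47461e-05 V → 74.75 µV.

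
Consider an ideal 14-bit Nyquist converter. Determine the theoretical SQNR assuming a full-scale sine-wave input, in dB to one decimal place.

86.0 dB

SNR ≈ 6.02·N + 1.76 dB = 6.02·14 + 1.76 = 86.04 dB.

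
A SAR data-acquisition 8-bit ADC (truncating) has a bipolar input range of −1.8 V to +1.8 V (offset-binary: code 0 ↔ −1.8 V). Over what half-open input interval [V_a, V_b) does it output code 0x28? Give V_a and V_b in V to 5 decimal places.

LSB = 3.6/2^8 = 14.062 mV.
Code 0x28 = 40 decimal.
V_a = V_low + 40·LSB = -1.2375 V; V_b = V_low + 41·LSB = -1.22344 V.

[-1.23750 V, -1.22344 V)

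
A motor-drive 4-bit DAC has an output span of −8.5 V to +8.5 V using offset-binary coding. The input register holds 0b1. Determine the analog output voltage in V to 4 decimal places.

LSB = 17 V / 2^4 = 1.0625 V.
Code 0b1 = 1 decimal.
V_out = (−8.5) + 1 × 1.0625 V = -7.4375 V.

-7.4375 V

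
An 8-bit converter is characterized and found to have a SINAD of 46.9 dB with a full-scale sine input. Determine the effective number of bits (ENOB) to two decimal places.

7.50 bits

ENOB = (SINAD − 1.76) / 6.02 = (46.9 − 1.76)/6.02 = 7.498.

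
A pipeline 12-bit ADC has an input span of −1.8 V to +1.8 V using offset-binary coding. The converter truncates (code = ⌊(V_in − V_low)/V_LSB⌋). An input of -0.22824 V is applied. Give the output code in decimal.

LSB = 3.6 V / 4096 = 0.879 mV.
Input sits at 1788.314 steps above V_low.
So the output code is 1788.

code 1788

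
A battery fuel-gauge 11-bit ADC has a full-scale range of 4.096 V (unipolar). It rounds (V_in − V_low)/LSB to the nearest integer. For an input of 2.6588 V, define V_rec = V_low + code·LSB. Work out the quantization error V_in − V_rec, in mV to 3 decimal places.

0.800 mV

Step size: 4.096 V ÷ 2^11 = 2.000 mV.
(V_in − V_low)/LSB = (2.6588 − 0)/0.002 = 1329.4000 → code 1329 (round).
Reconstructed: 2.658 V.
Error = 2.6588 − 2.658 = 0.0008 V = 0.800 mV.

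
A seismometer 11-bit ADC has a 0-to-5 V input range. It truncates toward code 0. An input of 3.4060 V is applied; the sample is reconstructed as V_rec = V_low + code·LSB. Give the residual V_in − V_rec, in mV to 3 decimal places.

One LSB is 5 V / 2048 = 2.441 mV.
Scaled input = 1395.0976 LSBs, so code = 1395.
V_rec = 0 + 1395·0.00244141 = 3.4057617 V.
Difference: 0.000238281 V → 0.238 mV.

0.238 mV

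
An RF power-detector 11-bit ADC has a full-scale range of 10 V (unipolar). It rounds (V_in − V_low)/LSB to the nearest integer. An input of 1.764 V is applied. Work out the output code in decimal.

Full-scale span = 10 V; LSB = 10/2^11 = 4.883 mV.
(1.764 − 0) / 0.00488281 = 361.267 LSBs.
Round → code 361.

code 361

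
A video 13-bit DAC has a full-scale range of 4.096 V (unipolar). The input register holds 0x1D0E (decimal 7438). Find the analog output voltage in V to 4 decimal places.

LSB = 4.096 V / 2^13 = 0.500 mV.
Code 0x1D0E = 7438 decimal.
V_out = 0 + 7438 × 0.0005 V = 3.719 V.

3.7190 V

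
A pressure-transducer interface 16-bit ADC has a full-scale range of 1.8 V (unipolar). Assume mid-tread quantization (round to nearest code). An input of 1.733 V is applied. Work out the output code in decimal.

code 63097

LSB = 1.8 V / 65536 = 27.47 µV.
Input sits at 63096.604 steps above V_low.
round(63096.604) = 63097.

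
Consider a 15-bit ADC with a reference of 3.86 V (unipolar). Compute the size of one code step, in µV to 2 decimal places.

117.80 µV

Full-scale span = 3.86 V.
LSB = 3.86 / 2^15 = 3.86 / 32768 = 0.000117798 V = 117.80 µV.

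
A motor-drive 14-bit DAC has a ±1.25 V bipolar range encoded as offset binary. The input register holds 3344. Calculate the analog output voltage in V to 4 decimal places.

LSB = 2.5 V / 2^14 = 152.59 µV.
V_out = (−1.25) + 3344 × 0.000152588 V = -0.739746 V.

-0.7397 V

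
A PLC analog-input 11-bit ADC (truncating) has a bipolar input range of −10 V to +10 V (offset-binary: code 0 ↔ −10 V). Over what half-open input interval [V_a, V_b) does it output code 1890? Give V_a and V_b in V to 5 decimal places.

[8.45703 V, 8.46680 V)

LSB = 20/2^11 = 9.766 mV.
V_a = V_low + 1890·LSB = 8.45703 V; V_b = V_low + 1891·LSB = 8.4668 V.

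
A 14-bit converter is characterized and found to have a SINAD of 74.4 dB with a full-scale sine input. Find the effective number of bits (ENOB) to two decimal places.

ENOB = (SINAD − 1.76) / 6.02 = (74.4 − 1.76)/6.02 = 12.066.

12.07 bits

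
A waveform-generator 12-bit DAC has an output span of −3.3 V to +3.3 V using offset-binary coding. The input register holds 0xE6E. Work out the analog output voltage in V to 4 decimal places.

LSB = 6.6 V / 2^12 = 1.611 mV.
Code 0xE6E = 3694 decimal.
V_out = (−3.3) + 3694 × 0.00161133 V = 2.65225 V.

2.6522 V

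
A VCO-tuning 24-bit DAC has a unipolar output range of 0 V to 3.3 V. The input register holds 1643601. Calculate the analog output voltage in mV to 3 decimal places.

323.289 mV

LSB = 3.3 V / 2^24 = 0.20 µV.
V_out = 0 + 1643601 × 1.96695e-07 V = 0.323289 V.
= 323.289 mV.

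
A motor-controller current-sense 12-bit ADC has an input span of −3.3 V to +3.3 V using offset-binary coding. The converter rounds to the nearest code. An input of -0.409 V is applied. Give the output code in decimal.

LSB = 6.6 V / 4096 = 1.611 mV.
(V_in − V_low)/LSB = (-0.409 − (−3.3)) / 0.00161133 = 1794.172.
round(1794.172) = 1794.

code 1794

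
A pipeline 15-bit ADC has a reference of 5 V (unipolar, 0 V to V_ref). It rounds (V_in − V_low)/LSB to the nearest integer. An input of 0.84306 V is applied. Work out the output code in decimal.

LSB = 5 V / 32768 = 152.59 µV.
Input sits at 5525.078 steps above V_low.
So the output code is 5525.

code 5525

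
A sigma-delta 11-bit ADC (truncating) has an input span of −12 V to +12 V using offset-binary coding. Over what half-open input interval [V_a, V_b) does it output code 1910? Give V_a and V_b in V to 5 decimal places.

LSB = 24/2^11 = 11.719 mV.
V_a = V_low + 1910·LSB = 10.3828 V; V_b = V_low + 1911·LSB = 10.3945 V.

[10.38281 V, 10.39453 V)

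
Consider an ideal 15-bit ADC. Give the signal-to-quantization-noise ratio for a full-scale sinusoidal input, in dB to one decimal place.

92.1 dB

SNR ≈ 6.02·N + 1.76 dB = 6.02·15 + 1.76 = 92.06 dB.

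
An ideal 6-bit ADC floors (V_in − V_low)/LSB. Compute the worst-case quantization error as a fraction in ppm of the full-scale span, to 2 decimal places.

15625.00 ppm

Truncating → worst-case error = 1 LSB = V_FS/2^6, so 1e+06/64 = 15625 ppm of full scale.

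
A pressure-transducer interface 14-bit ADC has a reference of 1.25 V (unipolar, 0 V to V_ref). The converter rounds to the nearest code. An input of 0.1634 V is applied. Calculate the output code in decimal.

With 16384 levels over 1.25 V, one step is 76.29 µV.
(0.1634 − 0) / 7.62939e-05 = 2141.716 LSBs.
So the output code is 2142.

code 2142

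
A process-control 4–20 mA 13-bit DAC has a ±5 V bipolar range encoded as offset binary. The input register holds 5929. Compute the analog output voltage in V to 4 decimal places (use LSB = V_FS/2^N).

2.2375 V

LSB = 10 V / 2^13 = 1.221 mV.
V_out = (−5) + 5929 × 0.0012207 V = 2.23755 V.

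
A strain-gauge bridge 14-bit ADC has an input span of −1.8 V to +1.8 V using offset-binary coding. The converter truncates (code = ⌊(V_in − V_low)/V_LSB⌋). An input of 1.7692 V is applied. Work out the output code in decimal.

code 16243

Full-scale span = 3.6 V; LSB = 3.6/2^14 = 219.73 µV.
(V_in − V_low)/LSB = (1.7692 − (−1.8)) / 0.000219727 = 16243.826.
⌊·⌋(16243.826) = 16243.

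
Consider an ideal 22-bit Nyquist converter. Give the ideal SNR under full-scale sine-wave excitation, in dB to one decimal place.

134.2 dB

SNR ≈ 6.02·N + 1.76 dB = 6.02·22 + 1.76 = 134.20 dB.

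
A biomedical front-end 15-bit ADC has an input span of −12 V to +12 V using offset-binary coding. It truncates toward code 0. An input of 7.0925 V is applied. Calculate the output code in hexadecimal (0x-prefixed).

code 0x65D3 (decimal 26067)

Full-scale span = 24 V; LSB = 24/2^15 = 0.732 mV.
(7.0925 − (−12)) / 0.000732422 = 26067.627 LSBs.
Floor → code 26067.
In hexadecimal (0x-prefixed): 0x65D3.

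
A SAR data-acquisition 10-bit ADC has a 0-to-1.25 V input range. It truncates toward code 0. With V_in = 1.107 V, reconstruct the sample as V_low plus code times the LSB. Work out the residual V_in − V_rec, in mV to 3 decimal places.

Step size: 1.25 V ÷ 2^10 = 1.221 mV.
(1.107 − 0)/0.0012207 = 906.8544; ⌊·⌋ gives code 906.
V_rec = 0 + 906·0.0012207 = 1.105957 V.
V_in − V_rec = 0.00104297 V = 1.043 mV.

1.043 mV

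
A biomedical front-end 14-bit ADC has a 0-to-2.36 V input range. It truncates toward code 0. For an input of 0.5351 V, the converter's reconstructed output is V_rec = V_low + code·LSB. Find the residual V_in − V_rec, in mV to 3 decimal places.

0.124 mV

Step size: 2.36 V ÷ 2^14 = 144.04 µV.
(V_in − V_low)/LSB = (0.5351 − 0)/0.000144043 = 3714.8637 → code 3714 (floor).
Code 3714 maps back to 0 + 3714×0.000144043 V = 0.53497559 V.
Difference: 0.000124414 V → 0.124 mV.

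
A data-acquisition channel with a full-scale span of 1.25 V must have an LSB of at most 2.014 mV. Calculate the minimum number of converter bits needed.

10 bits

Number of steps required ≥ 1.25 V / 2.014 mV = 620.66.
Need 2^N ≥ 620.66; 2^9 = 512, 2^10 = 1024.
Minimum N = 10.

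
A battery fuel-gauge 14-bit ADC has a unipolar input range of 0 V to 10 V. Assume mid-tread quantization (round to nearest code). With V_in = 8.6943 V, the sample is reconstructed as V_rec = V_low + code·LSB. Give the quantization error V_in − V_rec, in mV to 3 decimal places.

One LSB is 10 V / 16384 = 0.610 mV.
(V_in − V_low)/LSB = (8.6943 − 0)/0.000610352 = 14244.7411 → code 14245 (round).
V_rec = 0 + 14245·0.000610352 = 8.694458 V.
Error = 8.6943 − 8.694458 = -0.000158008 V = -0.158 mV.

-0.158 mV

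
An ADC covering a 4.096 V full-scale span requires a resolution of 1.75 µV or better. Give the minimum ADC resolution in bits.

22 bits

Number of steps required ≥ 4.096 V / 1.75 µV = 2340571.43.
Need 2^N ≥ 2340571.43; 2^21 = 2097152, 2^22 = 4194304.
Minimum N = 22.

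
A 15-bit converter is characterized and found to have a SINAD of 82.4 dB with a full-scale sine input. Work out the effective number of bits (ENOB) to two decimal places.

ENOB = (SINAD − 1.76) / 6.02 = (82.4 − 1.76)/6.02 = 13.395.

13.40 bits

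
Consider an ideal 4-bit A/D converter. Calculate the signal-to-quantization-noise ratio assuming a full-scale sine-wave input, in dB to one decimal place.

25.8 dB

SNR ≈ 6.02·N + 1.76 dB = 6.02·4 + 1.76 = 25.84 dB.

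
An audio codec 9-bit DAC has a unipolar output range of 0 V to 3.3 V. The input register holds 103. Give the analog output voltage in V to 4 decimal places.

LSB = 3.3 V / 2^9 = 6.445 mV.
V_out = 0 + 103 × 0.00644531 V = 0.663867 V.

0.6639 V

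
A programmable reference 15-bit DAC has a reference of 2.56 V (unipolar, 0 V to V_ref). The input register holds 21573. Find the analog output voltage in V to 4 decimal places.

1.6854 V

LSB = 2.56 V / 2^15 = 78.12 µV.
V_out = 0 + 21573 × 7.8125e-05 V = 1.68539 V.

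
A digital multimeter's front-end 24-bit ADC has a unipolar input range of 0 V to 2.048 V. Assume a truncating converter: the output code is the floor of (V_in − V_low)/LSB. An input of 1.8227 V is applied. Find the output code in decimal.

With 16777216 levels over 2.048 V, one step is 0.12 µV.
(1.8227 − 0) / 1.2207e-07 = 14931558.400 LSBs.
So the output code is 14931558.

code 14931558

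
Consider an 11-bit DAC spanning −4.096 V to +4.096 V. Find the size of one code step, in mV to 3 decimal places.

4.000 mV

Full-scale span = 8.192 V.
LSB = 8.192 / 2^11 = 8.192 / 2048 = 0.004 V = 4.000 mV.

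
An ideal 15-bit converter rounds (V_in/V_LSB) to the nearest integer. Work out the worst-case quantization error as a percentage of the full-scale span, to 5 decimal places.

Rounding → worst-case error = ½ LSB = V_FS/2^16, so 100/65536 = 0.00152588 % of full scale.

0.00153 %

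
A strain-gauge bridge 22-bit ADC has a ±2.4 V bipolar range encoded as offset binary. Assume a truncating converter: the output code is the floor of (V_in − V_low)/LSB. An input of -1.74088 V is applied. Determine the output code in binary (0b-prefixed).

code 0b10001100100111001011 (decimal 575947)

Full-scale span = 4.8 V; LSB = 4.8/2^22 = 1.14 µV.
(-1.74088 − (−2.4)) / 1.14441e-06 = 575947.844 LSBs.
Floor → code 575947.
In binary (0b-prefixed): 0b10001100100111001011.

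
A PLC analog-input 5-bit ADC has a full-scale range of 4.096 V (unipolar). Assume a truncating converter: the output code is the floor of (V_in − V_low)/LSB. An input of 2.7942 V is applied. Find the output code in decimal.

LSB = 4.096 V / 32 = 128.000 mV.
(2.7942 − 0) / 0.128 = 21.830 LSBs.
⌊·⌋(21.830) = 21.

code 21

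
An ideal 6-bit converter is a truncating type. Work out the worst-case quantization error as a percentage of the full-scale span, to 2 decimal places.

1.56 %

Truncating → worst-case error = 1 LSB = V_FS/2^6, so 100/64 = 1.5625 % of full scale.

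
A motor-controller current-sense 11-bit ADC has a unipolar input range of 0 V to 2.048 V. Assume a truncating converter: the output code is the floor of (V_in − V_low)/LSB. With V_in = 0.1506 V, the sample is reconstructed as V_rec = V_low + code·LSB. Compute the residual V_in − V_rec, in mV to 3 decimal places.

0.600 mV

LSB = 2.048/2^11 = 1.000 mV.
Scaled input = 150.6000 LSBs, so code = 150.
Reconstructed: 0.15 V.
Difference: 0.0006 V → 0.600 mV.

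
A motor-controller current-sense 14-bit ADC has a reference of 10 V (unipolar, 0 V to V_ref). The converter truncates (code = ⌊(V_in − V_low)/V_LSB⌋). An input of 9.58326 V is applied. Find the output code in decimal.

code 15701

With 16384 levels over 10 V, one step is 0.610 mV.
Input sits at 15701.213 steps above V_low.
Floor → code 15701.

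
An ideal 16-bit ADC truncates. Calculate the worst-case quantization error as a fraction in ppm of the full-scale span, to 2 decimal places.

15.26 ppm

Truncating → worst-case error = 1 LSB = V_FS/2^16, so 1e+06/65536 = 15.2588 ppm of full scale.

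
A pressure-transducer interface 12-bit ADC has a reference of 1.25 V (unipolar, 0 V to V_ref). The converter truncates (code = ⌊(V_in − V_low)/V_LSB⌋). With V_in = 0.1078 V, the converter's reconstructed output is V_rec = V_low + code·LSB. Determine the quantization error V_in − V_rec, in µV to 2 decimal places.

LSB = 1.25/2^12 = 305.18 µV.
(0.1078 − 0)/0.000305176 = 353.2390; ⌊·⌋ gives code 353.
Code 353 maps back to 0 + 353×0.000305176 V = 0.10772705 V.
V_in − V_rec = 7.29492e-05 V = 72.95 µV.

72.95 µV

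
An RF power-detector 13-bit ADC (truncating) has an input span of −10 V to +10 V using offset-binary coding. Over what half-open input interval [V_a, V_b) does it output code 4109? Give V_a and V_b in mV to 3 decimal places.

[31.738 mV, 34.180 mV)

LSB = 20/2^13 = 2.441 mV.
V_a = V_low + 4109·LSB = 0.0317383 V; V_b = V_low + 4110·LSB = 0.0341797 V.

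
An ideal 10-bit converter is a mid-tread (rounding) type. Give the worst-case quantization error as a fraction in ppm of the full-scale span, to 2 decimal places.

Rounding → worst-case error = ½ LSB = V_FS/2^11, so 1e+06/2048 = 488.281 ppm of full scale.

488.28 ppm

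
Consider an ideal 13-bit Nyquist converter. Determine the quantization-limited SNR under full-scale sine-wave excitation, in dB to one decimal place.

SNR ≈ 6.02·N + 1.76 dB = 6.02·13 + 1.76 = 80.02 dB.

80.0 dB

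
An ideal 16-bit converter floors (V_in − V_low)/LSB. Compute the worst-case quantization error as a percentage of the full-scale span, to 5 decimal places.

0.00153 %

Truncating → worst-case error = 1 LSB = V_FS/2^16, so 100/65536 = 0.00152588 % of full scale.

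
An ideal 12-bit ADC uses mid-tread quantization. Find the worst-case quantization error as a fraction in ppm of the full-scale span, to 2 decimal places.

Rounding → worst-case error = ½ LSB = V_FS/2^13, so 1e+06/8192 = 122.07 ppm of full scale.

122.07 ppm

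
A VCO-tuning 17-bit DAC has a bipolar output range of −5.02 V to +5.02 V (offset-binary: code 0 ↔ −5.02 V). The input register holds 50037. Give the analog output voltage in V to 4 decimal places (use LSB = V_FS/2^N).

LSB = 10.04 V / 2^17 = 76.60 µV.
V_out = (−5.02) + 50037 × 7.65991e-05 V = -1.18721 V.

-1.1872 V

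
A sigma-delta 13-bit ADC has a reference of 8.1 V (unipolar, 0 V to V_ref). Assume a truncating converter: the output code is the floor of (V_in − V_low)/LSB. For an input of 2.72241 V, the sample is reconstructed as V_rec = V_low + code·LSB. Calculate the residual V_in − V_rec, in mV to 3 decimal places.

0.327 mV

One LSB is 8.1 V / 8192 = 0.989 mV.
Scaled input = 2753.3312 LSBs, so code = 2753.
V_rec = 0 + 2753·0.00098877 = 2.7220825 V.
V_in − V_rec = 0.00032748 V = 0.327 mV.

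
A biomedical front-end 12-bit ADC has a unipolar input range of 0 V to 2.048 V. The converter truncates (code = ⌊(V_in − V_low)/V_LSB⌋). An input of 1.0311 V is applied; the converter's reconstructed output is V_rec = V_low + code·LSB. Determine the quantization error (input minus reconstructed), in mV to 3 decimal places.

Step size: 2.048 V ÷ 2^12 = 0.500 mV.
(1.0311 − 0)/0.0005 = 2062.2000; ⌊·⌋ gives code 2062.
Reconstructed: 1.031 V.
Difference: 0.0001 V → 0.100 mV.

0.100 mV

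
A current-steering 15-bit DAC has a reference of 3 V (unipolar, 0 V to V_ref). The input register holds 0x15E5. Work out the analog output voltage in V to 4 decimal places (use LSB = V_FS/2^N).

LSB = 3 V / 2^15 = 91.55 µV.
Code 0x15E5 = 5605 decimal.
V_out = 0 + 5605 × 9.15527e-05 V = 0.513153 V.

0.5132 V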